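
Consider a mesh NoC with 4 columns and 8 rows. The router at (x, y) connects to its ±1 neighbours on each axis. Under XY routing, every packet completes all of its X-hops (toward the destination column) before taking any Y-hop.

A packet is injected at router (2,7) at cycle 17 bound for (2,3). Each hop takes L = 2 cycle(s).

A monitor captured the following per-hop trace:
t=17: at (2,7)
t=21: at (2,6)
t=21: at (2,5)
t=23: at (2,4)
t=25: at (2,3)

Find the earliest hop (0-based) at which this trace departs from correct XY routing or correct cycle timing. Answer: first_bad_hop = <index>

hop 1: step (+0,-1), +4 cyc — BAD: Δcyc=4≠L

first_bad_hop = 1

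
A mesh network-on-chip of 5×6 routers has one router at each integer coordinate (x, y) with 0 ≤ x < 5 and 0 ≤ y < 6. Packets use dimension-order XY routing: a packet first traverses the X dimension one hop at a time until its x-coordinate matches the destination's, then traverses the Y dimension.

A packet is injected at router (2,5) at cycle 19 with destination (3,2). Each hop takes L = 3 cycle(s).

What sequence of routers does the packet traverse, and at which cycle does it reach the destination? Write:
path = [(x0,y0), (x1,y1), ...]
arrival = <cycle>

path = [(2,5), (3,5), (3,4), (3,3), (3,2)]
arrival = 31

t=19: at (2,5)
t=22: at (3,5) after E
t=25: at (3,4) after S
t=28: at (3,3) after S
t=31: at (3,2) after S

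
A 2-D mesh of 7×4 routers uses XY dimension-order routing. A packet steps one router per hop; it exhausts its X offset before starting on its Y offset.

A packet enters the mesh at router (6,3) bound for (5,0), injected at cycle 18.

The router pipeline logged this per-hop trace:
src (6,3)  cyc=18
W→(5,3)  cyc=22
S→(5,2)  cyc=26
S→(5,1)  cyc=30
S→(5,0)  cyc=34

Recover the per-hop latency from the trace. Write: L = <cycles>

L = 4

From hop 0 (18) to hop 1 (22): +4 cycles.
Each hop adds L, hence L = 4.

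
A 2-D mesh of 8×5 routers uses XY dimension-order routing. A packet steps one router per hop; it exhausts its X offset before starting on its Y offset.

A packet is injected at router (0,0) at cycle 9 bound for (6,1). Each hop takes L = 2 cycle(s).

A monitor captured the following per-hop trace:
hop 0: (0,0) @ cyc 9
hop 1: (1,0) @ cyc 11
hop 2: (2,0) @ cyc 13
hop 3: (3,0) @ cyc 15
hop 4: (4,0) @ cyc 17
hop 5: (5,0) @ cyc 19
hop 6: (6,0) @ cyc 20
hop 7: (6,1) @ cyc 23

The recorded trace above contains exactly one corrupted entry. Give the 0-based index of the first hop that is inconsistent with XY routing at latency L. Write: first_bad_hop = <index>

hop 1: step (+1,+0), +2 cyc — ok
hop 2: step (+1,+0), +2 cyc — ok
hop 3: step (+1,+0), +2 cyc — ok
hop 4: step (+1,+0), +2 cyc — ok
hop 5: step (+1,+0), +2 cyc — ok
hop 6: step (+1,+0), +1 cyc — BAD: Δcyc=1≠L

first_bad_hop = 6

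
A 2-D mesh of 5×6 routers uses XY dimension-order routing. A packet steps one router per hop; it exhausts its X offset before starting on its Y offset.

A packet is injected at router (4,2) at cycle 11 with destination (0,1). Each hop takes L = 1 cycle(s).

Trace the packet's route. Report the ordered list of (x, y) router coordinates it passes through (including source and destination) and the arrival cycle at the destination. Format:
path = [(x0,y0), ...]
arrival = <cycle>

path = [(4,2), (3,2), (2,2), (1,2), (0,2), (0,1)]
arrival = 16

  0. router=(4,2) cycle=11 (inject)
  1. router=(3,2) cycle=12 dir=W
  2. router=(2,2) cycle=13 dir=W
  3. router=(1,2) cycle=14 dir=W
  4. router=(0,2) cycle=15 dir=W
  5. router=(0,1) cycle=16 dir=S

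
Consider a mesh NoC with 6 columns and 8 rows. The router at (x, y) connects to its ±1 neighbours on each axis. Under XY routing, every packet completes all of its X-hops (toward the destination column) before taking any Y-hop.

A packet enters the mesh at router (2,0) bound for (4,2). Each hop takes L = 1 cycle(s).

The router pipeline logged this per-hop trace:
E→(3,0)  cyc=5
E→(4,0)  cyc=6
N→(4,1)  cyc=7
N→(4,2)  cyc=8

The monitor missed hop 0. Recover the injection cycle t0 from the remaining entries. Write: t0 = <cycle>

At hop 1 the cycle is 5; in general cyc_k = t0 + kL.
Subtract one hop: t0 = 5 − 1 = 4.

t0 = 4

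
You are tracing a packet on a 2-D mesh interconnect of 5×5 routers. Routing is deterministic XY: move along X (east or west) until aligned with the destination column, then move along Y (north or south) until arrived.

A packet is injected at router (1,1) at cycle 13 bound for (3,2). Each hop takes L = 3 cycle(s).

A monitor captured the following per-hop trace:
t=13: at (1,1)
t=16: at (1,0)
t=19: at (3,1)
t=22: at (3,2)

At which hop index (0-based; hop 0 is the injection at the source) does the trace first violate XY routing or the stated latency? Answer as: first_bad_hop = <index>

check 1→ d=(0,-1) cyc+3: BAD: Y-move but x=1≠3

first_bad_hop = 1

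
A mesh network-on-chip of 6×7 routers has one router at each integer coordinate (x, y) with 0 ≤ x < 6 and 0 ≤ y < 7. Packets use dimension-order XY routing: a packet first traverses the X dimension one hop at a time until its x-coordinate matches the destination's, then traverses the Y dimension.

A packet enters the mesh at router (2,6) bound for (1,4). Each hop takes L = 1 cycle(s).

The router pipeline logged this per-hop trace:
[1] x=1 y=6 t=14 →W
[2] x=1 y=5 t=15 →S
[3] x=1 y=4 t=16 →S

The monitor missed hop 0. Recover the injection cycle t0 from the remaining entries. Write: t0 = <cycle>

t0 = 13

The first recorded entry is hop 1 at cycle 14.
Subtract one hop: t0 = 14 − 1 = 13.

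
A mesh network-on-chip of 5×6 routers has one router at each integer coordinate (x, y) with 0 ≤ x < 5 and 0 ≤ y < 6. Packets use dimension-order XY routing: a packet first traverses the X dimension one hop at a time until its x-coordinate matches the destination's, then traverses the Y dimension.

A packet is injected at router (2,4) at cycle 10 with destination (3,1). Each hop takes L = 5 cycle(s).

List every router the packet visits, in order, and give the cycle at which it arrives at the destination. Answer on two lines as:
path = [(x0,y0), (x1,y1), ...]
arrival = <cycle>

  0. router=(2,4) cycle=10 (inject)
  1. router=(3,4) cycle=15 dir=E
  2. router=(3,3) cycle=20 dir=S
  3. router=(3,2) cycle=25 dir=S
  4. router=(3,1) cycle=30 dir=S

path = [(2,4), (3,4), (3,3), (3,2), (3,1)]
arrival = 30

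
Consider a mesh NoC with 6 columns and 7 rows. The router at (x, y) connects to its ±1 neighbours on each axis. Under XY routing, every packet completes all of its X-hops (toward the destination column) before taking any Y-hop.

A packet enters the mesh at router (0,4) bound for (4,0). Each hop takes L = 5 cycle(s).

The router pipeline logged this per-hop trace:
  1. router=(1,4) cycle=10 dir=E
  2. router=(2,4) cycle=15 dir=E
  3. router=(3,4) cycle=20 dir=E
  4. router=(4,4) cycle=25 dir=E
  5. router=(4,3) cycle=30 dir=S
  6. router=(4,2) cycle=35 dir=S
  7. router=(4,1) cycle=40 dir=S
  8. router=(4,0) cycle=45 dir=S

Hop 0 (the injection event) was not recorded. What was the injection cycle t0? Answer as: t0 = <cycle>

At hop 1 the cycle is 10; in general cyc_k = t0 + kL.
So t0 = 10 − 1·5 = 5.

t0 = 5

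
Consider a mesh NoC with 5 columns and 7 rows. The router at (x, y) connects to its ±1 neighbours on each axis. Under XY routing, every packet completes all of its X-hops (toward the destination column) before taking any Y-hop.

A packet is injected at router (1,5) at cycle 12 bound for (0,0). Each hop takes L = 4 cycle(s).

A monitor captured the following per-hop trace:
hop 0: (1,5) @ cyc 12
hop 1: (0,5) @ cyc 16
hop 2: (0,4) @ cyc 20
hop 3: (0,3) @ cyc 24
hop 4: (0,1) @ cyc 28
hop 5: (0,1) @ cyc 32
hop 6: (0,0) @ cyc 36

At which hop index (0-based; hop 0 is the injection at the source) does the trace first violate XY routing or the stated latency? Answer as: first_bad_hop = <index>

hop 1: step (-1,+0), +4 cyc — ok
hop 2: step (+0,-1), +4 cyc — ok
hop 3: step (+0,-1), +4 cyc — ok
hop 4: step (+0,-2), +4 cyc — BAD: non-unit step

first_bad_hop = 4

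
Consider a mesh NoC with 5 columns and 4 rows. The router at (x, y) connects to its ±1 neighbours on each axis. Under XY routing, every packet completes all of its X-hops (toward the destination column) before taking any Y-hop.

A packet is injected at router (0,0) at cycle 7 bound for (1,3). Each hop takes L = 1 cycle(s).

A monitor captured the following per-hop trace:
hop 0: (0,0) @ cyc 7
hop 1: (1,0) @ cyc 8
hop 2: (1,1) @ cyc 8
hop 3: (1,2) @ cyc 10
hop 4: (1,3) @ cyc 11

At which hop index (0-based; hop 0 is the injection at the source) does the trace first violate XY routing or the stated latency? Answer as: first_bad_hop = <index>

first_bad_hop = 2

  1: Δx=+1 Δy=+0 Δt=1 [ok]
  2: Δx=+0 Δy=+1 Δt=0 [BAD: Δcyc=0≠L]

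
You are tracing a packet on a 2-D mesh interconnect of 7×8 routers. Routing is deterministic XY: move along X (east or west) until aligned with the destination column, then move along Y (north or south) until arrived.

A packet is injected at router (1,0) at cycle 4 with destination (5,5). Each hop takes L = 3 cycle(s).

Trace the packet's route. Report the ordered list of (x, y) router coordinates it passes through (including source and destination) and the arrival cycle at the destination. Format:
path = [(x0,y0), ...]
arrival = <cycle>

src (1,0)  cyc=4
E→(2,0)  cyc=7
E→(3,0)  cyc=10
E→(4,0)  cyc=13
E→(5,0)  cyc=16
N→(5,1)  cyc=19
N→(5,2)  cyc=22
N→(5,3)  cyc=25
N→(5,4)  cyc=28
N→(5,5)  cyc=31

path = [(1,0), (2,0), (3,0), (4,0), (5,0), (5,1), (5,2), (5,3), (5,4), (5,5)]
arrival = 31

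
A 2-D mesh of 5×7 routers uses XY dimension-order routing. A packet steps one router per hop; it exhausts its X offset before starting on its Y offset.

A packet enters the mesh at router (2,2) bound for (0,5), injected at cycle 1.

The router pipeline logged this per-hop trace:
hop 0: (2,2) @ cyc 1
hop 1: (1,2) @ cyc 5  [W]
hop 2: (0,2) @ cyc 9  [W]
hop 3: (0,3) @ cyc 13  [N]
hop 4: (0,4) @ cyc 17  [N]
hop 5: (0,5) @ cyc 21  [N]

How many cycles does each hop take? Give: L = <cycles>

L = 4

cyc[1] − cyc[0] = 5 − 1 = 4.
Per-hop latency L = Δcyc = 4.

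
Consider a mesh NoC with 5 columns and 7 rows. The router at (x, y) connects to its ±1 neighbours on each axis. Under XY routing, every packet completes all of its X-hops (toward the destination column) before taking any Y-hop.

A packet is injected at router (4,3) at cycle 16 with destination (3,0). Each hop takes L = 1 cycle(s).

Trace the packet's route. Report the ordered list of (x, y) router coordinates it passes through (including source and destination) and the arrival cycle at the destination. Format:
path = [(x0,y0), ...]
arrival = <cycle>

path = [(4,3), (3,3), (3,2), (3,1), (3,0)]
arrival = 20

[0] x=4 y=3 t=16
[1] x=3 y=3 t=17 →W
[2] x=3 y=2 t=18 →S
[3] x=3 y=1 t=19 →S
[4] x=3 y=0 t=20 →S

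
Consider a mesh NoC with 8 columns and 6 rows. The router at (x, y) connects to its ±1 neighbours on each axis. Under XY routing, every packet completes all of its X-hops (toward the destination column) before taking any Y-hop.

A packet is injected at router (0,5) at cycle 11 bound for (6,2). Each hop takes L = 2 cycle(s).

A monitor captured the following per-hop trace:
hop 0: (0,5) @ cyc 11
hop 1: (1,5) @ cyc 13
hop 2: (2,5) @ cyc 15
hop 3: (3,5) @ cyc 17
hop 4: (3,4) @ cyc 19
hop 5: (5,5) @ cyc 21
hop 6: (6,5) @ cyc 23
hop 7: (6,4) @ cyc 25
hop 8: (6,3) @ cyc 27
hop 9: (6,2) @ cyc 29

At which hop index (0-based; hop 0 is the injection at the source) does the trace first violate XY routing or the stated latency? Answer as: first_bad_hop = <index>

first_bad_hop = 4

  1: Δx=+1 Δy=+0 Δt=2 [ok]
  2: Δx=+1 Δy=+0 Δt=2 [ok]
  3: Δx=+1 Δy=+0 Δt=2 [ok]
  4: Δx=+0 Δy=-1 Δt=2 [BAD: Y-move but x=3≠6]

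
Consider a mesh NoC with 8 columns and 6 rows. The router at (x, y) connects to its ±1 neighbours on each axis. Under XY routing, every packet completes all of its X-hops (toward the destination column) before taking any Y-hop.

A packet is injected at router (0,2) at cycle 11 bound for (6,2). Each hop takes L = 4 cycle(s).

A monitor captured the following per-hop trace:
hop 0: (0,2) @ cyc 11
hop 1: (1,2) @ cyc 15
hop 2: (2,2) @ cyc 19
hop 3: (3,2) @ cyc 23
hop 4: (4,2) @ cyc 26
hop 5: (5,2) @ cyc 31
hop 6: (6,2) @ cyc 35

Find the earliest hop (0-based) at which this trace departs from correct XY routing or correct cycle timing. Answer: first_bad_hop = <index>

first_bad_hop = 4

[1] (+1,+0) / 4c ⇒ ok
[2] (+1,+0) / 4c ⇒ ok
[3] (+1,+0) / 4c ⇒ ok
[4] (+1,+0) / 3c ⇒ BAD: Δcyc=3≠L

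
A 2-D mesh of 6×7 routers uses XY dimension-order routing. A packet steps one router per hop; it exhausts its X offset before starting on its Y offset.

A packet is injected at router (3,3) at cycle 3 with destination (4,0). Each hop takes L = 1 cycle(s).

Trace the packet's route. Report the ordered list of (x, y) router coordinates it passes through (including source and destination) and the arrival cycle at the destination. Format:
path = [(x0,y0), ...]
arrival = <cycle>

path = [(3,3), (4,3), (4,2), (4,1), (4,0)]
arrival = 7

hop 0: (3,3) @ cyc 3
hop 1: (4,3) @ cyc 4  [E]
hop 2: (4,2) @ cyc 5  [S]
hop 3: (4,1) @ cyc 6  [S]
hop 4: (4,0) @ cyc 7  [S]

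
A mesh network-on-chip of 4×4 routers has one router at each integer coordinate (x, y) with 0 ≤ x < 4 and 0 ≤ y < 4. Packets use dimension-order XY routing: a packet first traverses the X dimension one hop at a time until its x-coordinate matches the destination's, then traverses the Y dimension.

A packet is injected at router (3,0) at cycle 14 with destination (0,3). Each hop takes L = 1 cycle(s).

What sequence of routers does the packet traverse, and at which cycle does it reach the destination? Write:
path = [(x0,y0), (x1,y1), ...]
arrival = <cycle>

path = [(3,0), (2,0), (1,0), (0,0), (0,1), (0,2), (0,3)]
arrival = 20

hop 0: (3,0) @ cyc 14
hop 1: (2,0) @ cyc 15  [W]
hop 2: (1,0) @ cyc 16  [W]
hop 3: (0,0) @ cyc 17  [W]
hop 4: (0,1) @ cyc 18  [N]
hop 5: (0,2) @ cyc 19  [N]
hop 6: (0,3) @ cyc 20  [N]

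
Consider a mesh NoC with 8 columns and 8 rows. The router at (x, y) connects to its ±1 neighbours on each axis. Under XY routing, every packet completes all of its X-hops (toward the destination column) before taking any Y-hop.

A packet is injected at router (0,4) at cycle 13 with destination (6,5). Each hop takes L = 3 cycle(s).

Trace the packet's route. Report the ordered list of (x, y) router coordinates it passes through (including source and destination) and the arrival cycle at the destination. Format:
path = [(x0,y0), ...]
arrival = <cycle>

path = [(0,4), (1,4), (2,4), (3,4), (4,4), (5,4), (6,4), (6,5)]
arrival = 34

t=13: at (0,4)
t=16: at (1,4) after E
t=19: at (2,4) after E
t=22: at (3,4) after E
t=25: at (4,4) after E
t=28: at (5,4) after E
t=31: at (6,4) after E
t=34: at (6,5) after N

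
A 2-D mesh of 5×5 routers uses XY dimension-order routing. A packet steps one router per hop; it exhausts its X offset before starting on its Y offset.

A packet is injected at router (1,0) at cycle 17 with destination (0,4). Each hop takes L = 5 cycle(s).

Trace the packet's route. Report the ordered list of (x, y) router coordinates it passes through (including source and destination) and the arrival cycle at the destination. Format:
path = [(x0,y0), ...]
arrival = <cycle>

path = [(1,0), (0,0), (0,1), (0,2), (0,3), (0,4)]
arrival = 42

src (1,0)  cyc=17
W→(0,0)  cyc=22
N→(0,1)  cyc=27
N→(0,2)  cyc=32
N→(0,3)  cyc=37
N→(0,4)  cyc=42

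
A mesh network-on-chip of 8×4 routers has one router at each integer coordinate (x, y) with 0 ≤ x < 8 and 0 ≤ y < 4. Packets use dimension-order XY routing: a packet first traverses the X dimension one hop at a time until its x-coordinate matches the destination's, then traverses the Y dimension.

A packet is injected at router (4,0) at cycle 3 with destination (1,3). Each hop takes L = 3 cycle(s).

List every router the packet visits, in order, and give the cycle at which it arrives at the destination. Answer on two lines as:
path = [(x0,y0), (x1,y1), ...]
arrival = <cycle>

#0 — 4,0 | c3
#1 — 3,0 | c6 | W
#2 — 2,0 | c9 | W
#3 — 1,0 | c12 | W
#4 — 1,1 | c15 | N
#5 — 1,2 | c18 | N
#6 — 1,3 | c21 | N

path = [(4,0), (3,0), (2,0), (1,0), (1,1), (1,2), (1,3)]
arrival = 21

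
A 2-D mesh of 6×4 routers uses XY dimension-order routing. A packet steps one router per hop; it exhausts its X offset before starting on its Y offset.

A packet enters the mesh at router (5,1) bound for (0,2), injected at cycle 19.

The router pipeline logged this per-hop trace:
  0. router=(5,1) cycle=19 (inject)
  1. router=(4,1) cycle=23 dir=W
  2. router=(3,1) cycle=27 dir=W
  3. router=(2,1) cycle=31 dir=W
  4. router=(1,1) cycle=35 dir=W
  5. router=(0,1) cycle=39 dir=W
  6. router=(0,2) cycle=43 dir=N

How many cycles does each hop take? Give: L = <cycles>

Δcyc across hop 0→1: 23 − 19 = 4.
Each hop adds L, hence L = 4.

L = 4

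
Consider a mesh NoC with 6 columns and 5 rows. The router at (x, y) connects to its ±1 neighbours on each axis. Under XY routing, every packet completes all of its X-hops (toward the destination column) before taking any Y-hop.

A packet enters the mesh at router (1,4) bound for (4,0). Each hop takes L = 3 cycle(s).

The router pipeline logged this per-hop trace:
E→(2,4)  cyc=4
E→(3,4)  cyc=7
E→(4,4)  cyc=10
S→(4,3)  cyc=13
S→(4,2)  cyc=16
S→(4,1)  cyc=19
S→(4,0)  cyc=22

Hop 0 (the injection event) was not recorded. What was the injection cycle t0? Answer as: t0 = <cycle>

At hop 1 the cycle is 4; in general cyc_k = t0 + kL.
t0 = cyc[1] − L = 4 − 3 = 1.

t0 = 1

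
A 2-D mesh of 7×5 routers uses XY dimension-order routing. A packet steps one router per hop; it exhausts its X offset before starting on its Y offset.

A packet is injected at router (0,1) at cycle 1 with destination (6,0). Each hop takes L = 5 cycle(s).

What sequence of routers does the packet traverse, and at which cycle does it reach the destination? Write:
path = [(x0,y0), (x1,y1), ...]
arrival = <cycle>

hop 0: (0,1) @ cyc 1
hop 1: (1,1) @ cyc 6  [E]
hop 2: (2,1) @ cyc 11  [E]
hop 3: (3,1) @ cyc 16  [E]
hop 4: (4,1) @ cyc 21  [E]
hop 5: (5,1) @ cyc 26  [E]
hop 6: (6,1) @ cyc 31  [E]
hop 7: (6,0) @ cyc 36  [S]

path = [(0,1), (1,1), (2,1), (3,1), (4,1), (5,1), (6,1), (6,0)]
arrival = 36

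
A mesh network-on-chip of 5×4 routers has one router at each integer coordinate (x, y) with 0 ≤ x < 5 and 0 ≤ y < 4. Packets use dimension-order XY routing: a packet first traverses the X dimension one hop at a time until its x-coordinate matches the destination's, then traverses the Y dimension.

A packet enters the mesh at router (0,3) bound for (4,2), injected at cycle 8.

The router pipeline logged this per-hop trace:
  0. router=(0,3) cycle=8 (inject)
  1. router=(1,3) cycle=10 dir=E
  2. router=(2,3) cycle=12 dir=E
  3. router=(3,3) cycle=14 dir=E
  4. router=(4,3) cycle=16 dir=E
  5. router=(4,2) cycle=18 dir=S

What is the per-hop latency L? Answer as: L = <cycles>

From hop 0 (8) to hop 1 (10): +2 cycles.
Per-hop latency L = Δcyc = 2.

L = 2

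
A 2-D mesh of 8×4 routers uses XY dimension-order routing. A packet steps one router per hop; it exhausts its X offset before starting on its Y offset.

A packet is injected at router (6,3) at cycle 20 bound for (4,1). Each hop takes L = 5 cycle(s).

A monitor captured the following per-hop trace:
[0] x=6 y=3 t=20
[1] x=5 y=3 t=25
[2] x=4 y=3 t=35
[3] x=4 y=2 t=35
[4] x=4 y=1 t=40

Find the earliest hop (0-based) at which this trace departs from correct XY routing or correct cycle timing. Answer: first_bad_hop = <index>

first_bad_hop = 2

  1: Δx=-1 Δy=+0 Δt=5 [ok]
  2: Δx=-1 Δy=+0 Δt=10 [BAD: Δcyc=10≠L]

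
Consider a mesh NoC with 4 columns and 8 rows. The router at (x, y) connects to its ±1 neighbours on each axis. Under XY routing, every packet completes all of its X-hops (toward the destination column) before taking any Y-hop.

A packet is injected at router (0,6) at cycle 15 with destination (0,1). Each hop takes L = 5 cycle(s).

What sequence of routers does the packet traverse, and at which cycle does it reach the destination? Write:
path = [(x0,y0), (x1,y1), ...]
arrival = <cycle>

#0 — 0,6 | c15
#1 — 0,5 | c20 | S
#2 — 0,4 | c25 | S
#3 — 0,3 | c30 | S
#4 — 0,2 | c35 | S
#5 — 0,1 | c40 | S

path = [(0,6), (0,5), (0,4), (0,3), (0,2), (0,1)]
arrival = 40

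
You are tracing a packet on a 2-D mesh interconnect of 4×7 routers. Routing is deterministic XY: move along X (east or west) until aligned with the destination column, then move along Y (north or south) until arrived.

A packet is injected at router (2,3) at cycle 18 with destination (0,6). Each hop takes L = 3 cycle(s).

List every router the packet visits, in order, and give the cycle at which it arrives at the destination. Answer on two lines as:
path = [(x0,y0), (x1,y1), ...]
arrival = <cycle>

path = [(2,3), (1,3), (0,3), (0,4), (0,5), (0,6)]
arrival = 33

[0] x=2 y=3 t=18
[1] x=1 y=3 t=21 →W
[2] x=0 y=3 t=24 →W
[3] x=0 y=4 t=27 →N
[4] x=0 y=5 t=30 →N
[5] x=0 y=6 t=33 →N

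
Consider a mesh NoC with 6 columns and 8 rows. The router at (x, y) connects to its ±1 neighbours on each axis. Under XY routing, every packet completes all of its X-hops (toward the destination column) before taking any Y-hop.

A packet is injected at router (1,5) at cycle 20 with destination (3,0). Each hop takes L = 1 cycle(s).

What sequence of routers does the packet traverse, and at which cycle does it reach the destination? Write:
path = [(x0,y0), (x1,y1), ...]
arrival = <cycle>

t=20: at (1,5)
t=21: at (2,5) after E
t=22: at (3,5) after E
t=23: at (3,4) after S
t=24: at (3,3) after S
t=25: at (3,2) after S
t=26: at (3,1) after S
t=27: at (3,0) after S

path = [(1,5), (2,5), (3,5), (3,4), (3,3), (3,2), (3,1), (3,0)]
arrival = 27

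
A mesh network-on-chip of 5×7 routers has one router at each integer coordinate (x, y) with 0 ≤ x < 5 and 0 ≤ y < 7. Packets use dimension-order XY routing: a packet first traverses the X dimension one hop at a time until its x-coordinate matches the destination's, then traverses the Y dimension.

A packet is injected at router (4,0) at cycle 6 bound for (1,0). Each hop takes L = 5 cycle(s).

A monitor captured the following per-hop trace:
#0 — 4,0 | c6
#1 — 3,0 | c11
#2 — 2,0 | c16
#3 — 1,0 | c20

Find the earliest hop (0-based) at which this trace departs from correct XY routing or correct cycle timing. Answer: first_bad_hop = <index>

first_bad_hop = 3

[1] (-1,+0) / 5c ⇒ ok
[2] (-1,+0) / 5c ⇒ ok
[3] (-1,+0) / 4c ⇒ BAD: Δcyc=4≠L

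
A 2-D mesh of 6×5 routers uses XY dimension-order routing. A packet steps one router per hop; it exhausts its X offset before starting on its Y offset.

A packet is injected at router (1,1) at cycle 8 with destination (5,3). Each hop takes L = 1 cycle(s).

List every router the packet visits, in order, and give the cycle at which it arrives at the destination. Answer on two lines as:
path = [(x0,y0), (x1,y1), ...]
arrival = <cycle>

#0 — 1,1 | c8
#1 — 2,1 | c9 | E
#2 — 3,1 | c10 | E
#3 — 4,1 | c11 | E
#4 — 5,1 | c12 | E
#5 — 5,2 | c13 | N
#6 — 5,3 | c14 | N

path = [(1,1), (2,1), (3,1), (4,1), (5,1), (5,2), (5,3)]
arrival = 14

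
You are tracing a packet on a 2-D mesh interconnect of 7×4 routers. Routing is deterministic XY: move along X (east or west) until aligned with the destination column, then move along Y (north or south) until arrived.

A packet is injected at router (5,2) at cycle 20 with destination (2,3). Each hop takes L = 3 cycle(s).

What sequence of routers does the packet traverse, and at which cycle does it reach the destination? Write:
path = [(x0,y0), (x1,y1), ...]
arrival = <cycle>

  0. router=(5,2) cycle=20 (inject)
  1. router=(4,2) cycle=23 dir=W
  2. router=(3,2) cycle=26 dir=W
  3. router=(2,2) cycle=29 dir=W
  4. router=(2,3) cycle=32 dir=N

path = [(5,2), (4,2), (3,2), (2,2), (2,3)]
arrival = 32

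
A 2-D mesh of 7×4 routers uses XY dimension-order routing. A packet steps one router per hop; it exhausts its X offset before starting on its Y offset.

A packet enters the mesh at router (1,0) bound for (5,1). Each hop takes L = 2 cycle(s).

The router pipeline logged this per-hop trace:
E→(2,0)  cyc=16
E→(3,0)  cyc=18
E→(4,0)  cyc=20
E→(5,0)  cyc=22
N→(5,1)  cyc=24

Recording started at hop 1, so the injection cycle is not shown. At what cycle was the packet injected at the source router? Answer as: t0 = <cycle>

At hop 1 the cycle is 16; in general cyc_k = t0 + kL.
Therefore t0 = 16 − L = 14.

t0 = 14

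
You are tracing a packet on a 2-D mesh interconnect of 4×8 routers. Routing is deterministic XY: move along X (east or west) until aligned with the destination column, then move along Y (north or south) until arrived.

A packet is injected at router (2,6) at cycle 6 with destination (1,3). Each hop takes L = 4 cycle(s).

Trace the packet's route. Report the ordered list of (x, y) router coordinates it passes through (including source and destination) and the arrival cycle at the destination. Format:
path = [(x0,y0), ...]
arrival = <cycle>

src (2,6)  cyc=6
W→(1,6)  cyc=10
S→(1,5)  cyc=14
S→(1,4)  cyc=18
S→(1,3)  cyc=22

path = [(2,6), (1,6), (1,5), (1,4), (1,3)]
arrival = 22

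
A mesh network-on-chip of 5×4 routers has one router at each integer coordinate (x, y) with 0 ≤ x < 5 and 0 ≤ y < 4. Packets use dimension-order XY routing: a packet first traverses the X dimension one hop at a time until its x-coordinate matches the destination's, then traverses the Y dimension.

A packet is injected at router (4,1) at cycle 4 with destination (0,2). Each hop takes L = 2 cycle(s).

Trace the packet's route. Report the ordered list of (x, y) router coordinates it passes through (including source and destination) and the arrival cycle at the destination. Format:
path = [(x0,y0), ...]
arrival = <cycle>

src (4,1)  cyc=4
W→(3,1)  cyc=6
W→(2,1)  cyc=8
W→(1,1)  cyc=10
W→(0,1)  cyc=12
N→(0,2)  cyc=14

path = [(4,1), (3,1), (2,1), (1,1), (0,1), (0,2)]
arrival = 14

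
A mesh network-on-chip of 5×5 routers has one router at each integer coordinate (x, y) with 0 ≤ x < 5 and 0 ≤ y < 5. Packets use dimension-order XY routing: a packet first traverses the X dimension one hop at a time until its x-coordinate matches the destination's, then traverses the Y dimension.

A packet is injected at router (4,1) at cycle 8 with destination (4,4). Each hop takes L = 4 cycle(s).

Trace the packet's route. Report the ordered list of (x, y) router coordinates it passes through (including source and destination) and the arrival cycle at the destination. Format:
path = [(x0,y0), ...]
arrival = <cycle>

path = [(4,1), (4,2), (4,3), (4,4)]
arrival = 20

[0] x=4 y=1 t=8
[1] x=4 y=2 t=12 →N
[2] x=4 y=3 t=16 →N
[3] x=4 y=4 t=20 →N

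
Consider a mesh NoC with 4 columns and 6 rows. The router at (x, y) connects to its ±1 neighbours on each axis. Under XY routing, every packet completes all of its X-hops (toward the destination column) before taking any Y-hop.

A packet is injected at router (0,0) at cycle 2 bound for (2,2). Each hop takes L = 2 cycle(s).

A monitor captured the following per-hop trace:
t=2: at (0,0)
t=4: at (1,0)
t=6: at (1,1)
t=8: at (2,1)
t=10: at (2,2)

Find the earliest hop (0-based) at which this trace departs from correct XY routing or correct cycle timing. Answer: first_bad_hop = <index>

[1] (+1,+0) / 2c ⇒ ok
[2] (+0,+1) / 2c ⇒ BAD: Y-move but x=1≠2

first_bad_hop = 2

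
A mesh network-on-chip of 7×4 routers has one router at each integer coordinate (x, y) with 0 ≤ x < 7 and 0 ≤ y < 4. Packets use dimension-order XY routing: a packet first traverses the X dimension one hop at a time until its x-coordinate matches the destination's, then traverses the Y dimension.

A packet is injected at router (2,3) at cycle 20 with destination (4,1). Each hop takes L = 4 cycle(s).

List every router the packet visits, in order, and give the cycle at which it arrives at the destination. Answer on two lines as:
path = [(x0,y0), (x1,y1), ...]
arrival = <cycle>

path = [(2,3), (3,3), (4,3), (4,2), (4,1)]
arrival = 36

  0. router=(2,3) cycle=20 (inject)
  1. router=(3,3) cycle=24 dir=E
  2. router=(4,3) cycle=28 dir=E
  3. router=(4,2) cycle=32 dir=S
  4. router=(4,1) cycle=36 dir=S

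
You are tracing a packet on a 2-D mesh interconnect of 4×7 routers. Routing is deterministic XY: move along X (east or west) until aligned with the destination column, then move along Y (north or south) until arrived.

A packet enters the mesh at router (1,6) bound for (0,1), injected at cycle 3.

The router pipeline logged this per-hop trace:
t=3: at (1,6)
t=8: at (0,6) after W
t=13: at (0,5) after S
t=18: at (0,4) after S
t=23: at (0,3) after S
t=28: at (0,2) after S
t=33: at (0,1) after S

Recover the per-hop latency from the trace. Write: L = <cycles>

L = 5

From hop 0 (3) to hop 1 (8): +5 cycles.
Each hop adds L, hence L = 5.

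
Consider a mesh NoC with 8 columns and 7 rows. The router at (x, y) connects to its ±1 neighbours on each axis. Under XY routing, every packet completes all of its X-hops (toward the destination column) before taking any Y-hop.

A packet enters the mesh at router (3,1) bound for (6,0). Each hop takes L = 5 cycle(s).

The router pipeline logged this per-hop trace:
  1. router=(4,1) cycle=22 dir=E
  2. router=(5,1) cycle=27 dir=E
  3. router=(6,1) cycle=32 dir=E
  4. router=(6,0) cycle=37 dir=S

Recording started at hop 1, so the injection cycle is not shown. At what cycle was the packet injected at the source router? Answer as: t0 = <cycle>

At hop 1 the cycle is 22; in general cyc_k = t0 + kL.
Therefore t0 = 22 − L = 17.

t0 = 17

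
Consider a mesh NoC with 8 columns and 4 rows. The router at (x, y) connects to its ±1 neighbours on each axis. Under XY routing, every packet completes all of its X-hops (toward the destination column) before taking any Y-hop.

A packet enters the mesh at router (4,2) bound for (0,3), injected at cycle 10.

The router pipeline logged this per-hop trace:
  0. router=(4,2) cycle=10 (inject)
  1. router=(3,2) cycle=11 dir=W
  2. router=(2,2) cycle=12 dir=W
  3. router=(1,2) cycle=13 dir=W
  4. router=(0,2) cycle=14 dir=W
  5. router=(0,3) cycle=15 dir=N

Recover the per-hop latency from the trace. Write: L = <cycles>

From hop 0 (10) to hop 1 (11): +1 cycles.
Per-hop latency L = Δcyc = 1.

L = 1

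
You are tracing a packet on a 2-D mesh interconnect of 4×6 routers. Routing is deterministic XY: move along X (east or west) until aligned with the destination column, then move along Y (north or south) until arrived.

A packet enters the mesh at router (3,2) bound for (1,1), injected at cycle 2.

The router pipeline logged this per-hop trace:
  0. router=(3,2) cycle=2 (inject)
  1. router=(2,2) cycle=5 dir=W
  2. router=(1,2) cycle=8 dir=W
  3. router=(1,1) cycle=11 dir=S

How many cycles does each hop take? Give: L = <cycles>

L = 3

Between hops 0 and 1 the cycle counter advances 5 − 2 = 3.
Each hop adds L, hence L = 3.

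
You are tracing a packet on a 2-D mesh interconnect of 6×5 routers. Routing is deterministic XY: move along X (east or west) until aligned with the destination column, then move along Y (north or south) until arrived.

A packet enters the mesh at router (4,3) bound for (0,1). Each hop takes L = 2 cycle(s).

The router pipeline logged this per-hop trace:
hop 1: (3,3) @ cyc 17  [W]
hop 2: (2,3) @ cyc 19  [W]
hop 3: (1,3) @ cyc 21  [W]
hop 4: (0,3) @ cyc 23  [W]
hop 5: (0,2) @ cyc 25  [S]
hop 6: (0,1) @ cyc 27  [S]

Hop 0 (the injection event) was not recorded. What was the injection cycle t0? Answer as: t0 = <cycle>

The first recorded entry is hop 1 at cycle 17.
Therefore t0 = 17 − L = 15.

t0 = 15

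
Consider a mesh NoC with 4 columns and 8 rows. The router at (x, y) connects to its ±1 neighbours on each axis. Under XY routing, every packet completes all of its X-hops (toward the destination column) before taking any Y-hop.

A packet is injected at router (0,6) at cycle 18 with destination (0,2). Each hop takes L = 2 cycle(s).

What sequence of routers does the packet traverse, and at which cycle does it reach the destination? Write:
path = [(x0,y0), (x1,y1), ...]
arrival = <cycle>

path = [(0,6), (0,5), (0,4), (0,3), (0,2)]
arrival = 26

[0] x=0 y=6 t=18
[1] x=0 y=5 t=20 →S
[2] x=0 y=4 t=22 →S
[3] x=0 y=3 t=24 →S
[4] x=0 y=2 t=26 →S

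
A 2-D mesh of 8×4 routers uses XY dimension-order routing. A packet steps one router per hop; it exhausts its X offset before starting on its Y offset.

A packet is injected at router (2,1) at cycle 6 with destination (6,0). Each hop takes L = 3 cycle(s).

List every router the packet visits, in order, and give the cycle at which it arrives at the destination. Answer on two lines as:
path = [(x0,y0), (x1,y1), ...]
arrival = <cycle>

path = [(2,1), (3,1), (4,1), (5,1), (6,1), (6,0)]
arrival = 21

  0. router=(2,1) cycle=6 (inject)
  1. router=(3,1) cycle=9 dir=E
  2. router=(4,1) cycle=12 dir=E
  3. router=(5,1) cycle=15 dir=E
  4. router=(6,1) cycle=18 dir=E
  5. router=(6,0) cycle=21 dir=S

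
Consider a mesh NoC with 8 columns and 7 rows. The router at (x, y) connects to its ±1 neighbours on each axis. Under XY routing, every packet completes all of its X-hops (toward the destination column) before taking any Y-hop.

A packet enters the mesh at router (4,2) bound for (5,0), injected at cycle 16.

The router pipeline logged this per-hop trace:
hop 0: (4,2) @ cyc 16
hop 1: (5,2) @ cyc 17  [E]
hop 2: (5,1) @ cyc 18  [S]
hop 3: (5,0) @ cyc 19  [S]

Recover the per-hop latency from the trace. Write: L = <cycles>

L = 1

cyc[1] − cyc[0] = 17 − 16 = 1.
That increment is L by definition: L = 1.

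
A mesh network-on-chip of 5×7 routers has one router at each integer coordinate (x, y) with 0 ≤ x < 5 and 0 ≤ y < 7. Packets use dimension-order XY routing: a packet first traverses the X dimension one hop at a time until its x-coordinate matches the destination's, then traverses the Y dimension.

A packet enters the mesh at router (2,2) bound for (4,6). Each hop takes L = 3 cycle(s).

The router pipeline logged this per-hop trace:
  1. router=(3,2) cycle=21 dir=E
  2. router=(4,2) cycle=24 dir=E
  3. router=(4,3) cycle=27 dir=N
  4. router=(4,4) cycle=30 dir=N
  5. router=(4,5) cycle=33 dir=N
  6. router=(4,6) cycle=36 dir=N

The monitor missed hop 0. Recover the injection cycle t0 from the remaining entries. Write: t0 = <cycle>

t0 = 18

The first recorded entry is hop 1 at cycle 21.
Subtract one hop: t0 = 21 − 3 = 18.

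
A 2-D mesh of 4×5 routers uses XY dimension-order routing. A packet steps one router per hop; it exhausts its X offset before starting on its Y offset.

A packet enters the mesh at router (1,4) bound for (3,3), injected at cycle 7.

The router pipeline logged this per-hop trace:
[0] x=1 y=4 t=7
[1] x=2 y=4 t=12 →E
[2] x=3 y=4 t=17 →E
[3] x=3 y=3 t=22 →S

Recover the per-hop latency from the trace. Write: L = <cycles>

Between hops 0 and 1 the cycle counter advances 12 − 7 = 5.
One hop costs L cycles, so L = 5.

L = 5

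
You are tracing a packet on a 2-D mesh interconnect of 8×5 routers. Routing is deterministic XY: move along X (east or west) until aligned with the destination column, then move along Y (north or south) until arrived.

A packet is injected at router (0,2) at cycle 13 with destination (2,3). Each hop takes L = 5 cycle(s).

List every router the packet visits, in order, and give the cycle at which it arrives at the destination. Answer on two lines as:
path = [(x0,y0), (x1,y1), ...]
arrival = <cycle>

path = [(0,2), (1,2), (2,2), (2,3)]
arrival = 28

t=13: at (0,2)
t=18: at (1,2) after E
t=23: at (2,2) after E
t=28: at (2,3) after N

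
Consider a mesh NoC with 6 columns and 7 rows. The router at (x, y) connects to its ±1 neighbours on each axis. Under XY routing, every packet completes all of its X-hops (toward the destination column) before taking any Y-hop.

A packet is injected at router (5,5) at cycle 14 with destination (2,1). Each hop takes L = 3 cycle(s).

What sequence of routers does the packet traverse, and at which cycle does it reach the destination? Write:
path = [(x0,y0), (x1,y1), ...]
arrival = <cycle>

[0] x=5 y=5 t=14
[1] x=4 y=5 t=17 →W
[2] x=3 y=5 t=20 →W
[3] x=2 y=5 t=23 →W
[4] x=2 y=4 t=26 →S
[5] x=2 y=3 t=29 →S
[6] x=2 y=2 t=32 →S
[7] x=2 y=1 t=35 →S

path = [(5,5), (4,5), (3,5), (2,5), (2,4), (2,3), (2,2), (2,1)]
arrival = 35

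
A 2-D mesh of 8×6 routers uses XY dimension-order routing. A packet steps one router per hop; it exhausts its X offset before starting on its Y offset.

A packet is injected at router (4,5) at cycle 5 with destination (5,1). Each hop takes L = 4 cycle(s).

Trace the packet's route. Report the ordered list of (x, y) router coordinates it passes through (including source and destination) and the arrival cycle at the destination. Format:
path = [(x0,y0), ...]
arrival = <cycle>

#0 — 4,5 | c5
#1 — 5,5 | c9 | E
#2 — 5,4 | c13 | S
#3 — 5,3 | c17 | S
#4 — 5,2 | c21 | S
#5 — 5,1 | c25 | S

path = [(4,5), (5,5), (5,4), (5,3), (5,2), (5,1)]
arrival = 25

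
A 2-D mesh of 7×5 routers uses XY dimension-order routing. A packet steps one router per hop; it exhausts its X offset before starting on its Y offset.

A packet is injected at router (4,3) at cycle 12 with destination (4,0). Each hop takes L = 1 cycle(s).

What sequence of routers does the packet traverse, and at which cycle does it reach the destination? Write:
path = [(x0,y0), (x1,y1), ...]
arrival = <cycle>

path = [(4,3), (4,2), (4,1), (4,0)]
arrival = 15

[0] x=4 y=3 t=12
[1] x=4 y=2 t=13 →S
[2] x=4 y=1 t=14 →S
[3] x=4 y=0 t=15 →S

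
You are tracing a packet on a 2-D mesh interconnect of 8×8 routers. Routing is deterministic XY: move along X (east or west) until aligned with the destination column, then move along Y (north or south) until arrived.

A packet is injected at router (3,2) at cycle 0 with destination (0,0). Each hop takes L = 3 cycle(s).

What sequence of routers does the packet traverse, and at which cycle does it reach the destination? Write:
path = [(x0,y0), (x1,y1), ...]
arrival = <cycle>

t=0: at (3,2)
t=3: at (2,2) after W
t=6: at (1,2) after W
t=9: at (0,2) after W
t=12: at (0,1) after S
t=15: at (0,0) after S

path = [(3,2), (2,2), (1,2), (0,2), (0,1), (0,0)]
arrival = 15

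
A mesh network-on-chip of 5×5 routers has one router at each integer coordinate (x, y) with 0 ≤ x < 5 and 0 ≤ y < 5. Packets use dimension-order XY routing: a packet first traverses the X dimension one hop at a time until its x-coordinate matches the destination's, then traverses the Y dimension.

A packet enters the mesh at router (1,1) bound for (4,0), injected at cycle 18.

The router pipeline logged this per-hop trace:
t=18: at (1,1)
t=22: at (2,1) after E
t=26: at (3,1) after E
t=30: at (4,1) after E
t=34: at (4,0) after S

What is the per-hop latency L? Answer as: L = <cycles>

L = 4

Δcyc across hop 0→1: 22 − 18 = 4.
Per-hop latency L = Δcyc = 4.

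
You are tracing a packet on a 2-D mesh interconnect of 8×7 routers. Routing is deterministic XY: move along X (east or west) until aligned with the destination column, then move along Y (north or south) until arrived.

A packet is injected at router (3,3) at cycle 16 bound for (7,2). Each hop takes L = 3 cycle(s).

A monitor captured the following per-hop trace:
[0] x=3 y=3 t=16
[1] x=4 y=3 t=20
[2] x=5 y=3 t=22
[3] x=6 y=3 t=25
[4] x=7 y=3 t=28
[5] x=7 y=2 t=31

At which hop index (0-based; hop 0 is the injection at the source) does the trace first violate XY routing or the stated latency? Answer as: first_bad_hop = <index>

[1] (+1,+0) / 4c ⇒ BAD: Δcyc=4≠L

first_bad_hop = 1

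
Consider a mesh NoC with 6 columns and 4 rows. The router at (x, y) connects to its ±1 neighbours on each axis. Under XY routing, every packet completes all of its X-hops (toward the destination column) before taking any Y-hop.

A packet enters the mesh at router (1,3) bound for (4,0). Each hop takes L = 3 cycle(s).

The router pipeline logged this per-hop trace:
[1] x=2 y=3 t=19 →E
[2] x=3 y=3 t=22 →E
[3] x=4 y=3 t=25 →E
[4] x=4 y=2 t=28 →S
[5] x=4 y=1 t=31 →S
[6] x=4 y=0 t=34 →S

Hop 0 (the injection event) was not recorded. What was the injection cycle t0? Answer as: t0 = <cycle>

t0 = 16

The first recorded entry is hop 1 at cycle 19.
So t0 = 19 − 1·3 = 16.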